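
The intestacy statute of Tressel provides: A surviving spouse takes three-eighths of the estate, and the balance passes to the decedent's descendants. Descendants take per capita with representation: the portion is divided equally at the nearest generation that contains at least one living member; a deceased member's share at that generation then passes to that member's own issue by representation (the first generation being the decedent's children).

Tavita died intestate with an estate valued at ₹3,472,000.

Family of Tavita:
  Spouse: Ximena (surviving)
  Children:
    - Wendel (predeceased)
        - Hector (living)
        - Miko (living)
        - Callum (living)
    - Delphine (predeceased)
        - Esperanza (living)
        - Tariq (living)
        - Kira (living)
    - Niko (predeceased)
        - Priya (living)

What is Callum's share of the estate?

Callum receives ₹310,000.

Ximena takes three-eighths of ₹3,472,000 = ₹1,302,000. The remaining ₹2,170,000 passes to the descendants.
No child survives, so the initial division is made at the grandchildren's generation.
The descendants' portion (₹2,170,000) is divided into 7 shares of ₹310,000: Hector, Miko, Callum, Esperanza, Tariq, Kira, and Priya each take ₹310,000.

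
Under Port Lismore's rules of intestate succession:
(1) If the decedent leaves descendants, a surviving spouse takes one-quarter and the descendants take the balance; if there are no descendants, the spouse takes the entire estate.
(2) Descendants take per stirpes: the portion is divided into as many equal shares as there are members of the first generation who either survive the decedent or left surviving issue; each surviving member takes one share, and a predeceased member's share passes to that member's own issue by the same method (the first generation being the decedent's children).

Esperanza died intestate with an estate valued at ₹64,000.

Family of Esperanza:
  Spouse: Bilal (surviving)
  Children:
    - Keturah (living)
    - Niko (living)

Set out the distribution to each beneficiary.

Bilal: ₹16,000; Keturah: ₹24,000; Niko: ₹24,000

Bilal takes one-quarter of ₹64,000 = ₹16,000. The remaining ₹48,000 passes to the descendants.
The descendants' portion (₹48,000) is divided into 2 shares of ₹24,000: Keturah and Niko each take ₹24,000.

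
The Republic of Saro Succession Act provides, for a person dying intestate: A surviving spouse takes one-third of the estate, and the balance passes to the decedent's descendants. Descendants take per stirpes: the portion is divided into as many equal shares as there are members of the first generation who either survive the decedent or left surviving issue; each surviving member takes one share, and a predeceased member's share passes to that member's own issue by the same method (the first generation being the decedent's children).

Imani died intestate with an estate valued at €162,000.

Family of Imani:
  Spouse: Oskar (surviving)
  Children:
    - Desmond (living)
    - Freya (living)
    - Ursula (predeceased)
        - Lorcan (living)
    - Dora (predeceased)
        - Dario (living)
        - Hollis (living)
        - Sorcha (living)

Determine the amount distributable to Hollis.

Hollis receives €9,000.

Oskar takes one-third of €162,000 = €54,000. The remaining €108,000 passes to the descendants.
The descendants' portion (€108,000) is divided into 4 shares of €27,000: Desmond and Freya each take €27,000; Ursula's €27,000 share passes to Ursula's issue; Dora's €27,000 share passes to Dora's issue.
Ursula's share (€27,000) passes entirely to Lorcan.
Dora's share (€27,000) is divided into 3 shares of €9,000: Dario, Hollis, and Sorcha each take €9,000.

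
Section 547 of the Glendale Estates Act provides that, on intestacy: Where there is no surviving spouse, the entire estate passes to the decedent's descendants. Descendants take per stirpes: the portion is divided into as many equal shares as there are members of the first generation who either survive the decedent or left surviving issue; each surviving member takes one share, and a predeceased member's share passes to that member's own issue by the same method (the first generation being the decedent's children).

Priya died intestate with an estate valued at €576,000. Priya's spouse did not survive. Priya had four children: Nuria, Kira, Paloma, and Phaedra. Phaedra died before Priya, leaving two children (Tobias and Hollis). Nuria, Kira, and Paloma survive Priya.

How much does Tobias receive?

The entire €576,000 passes to the descendants.
That amount (€576,000) is divided into 4 shares of €144,000: Nuria, Kira, and Paloma each take €144,000; Phaedra's €144,000 share passes to Phaedra's issue.
Phaedra's share (€144,000) is divided into 2 shares of €72,000: Tobias and Hollis each take €72,000.

Tobias receives €72,000.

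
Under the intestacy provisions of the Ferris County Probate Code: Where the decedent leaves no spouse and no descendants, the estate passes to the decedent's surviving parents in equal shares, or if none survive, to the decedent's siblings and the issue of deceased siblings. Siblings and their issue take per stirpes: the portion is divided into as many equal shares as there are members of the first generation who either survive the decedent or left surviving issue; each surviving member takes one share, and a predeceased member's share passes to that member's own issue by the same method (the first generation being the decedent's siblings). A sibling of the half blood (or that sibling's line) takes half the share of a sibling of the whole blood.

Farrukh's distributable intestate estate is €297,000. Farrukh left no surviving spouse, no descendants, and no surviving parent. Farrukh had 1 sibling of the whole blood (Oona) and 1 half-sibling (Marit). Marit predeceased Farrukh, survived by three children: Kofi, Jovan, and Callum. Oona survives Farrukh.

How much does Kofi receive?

Kofi receives €33,000.

The entire €297,000 passes to the siblings and their issue.
Counting each half-blood sibling's line as half a unit, there are 3/2 units in €297,000, so one unit is €198,000. Whole-blood lines (Oona) take €198,000 each; half-blood lines (Marit) take €99,000 each.
Marit's share (€99,000) is divided into 3 shares of €33,000: Kofi, Jovan, and Callum each take €33,000.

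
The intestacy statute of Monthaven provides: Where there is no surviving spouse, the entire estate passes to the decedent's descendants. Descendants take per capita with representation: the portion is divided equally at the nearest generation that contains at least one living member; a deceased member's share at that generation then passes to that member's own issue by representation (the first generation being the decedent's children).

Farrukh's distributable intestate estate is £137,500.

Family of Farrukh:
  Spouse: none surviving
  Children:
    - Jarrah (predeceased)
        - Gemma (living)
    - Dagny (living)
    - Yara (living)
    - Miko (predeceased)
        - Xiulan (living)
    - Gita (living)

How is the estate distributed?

Gemma: £27,500; Dagny: £27,500; Yara: £27,500; Xiulan: £27,500; Gita: £27,500

The entire £137,500 passes to the descendants.
That amount (£137,500) is divided into 5 shares of £27,500: Dagny, Yara, and Gita each take £27,500; Jarrah's £27,500 share passes to Jarrah's issue; Miko's £27,500 share passes to Miko's issue.
Jarrah's share (£27,500) passes entirely to Gemma.
Miko's share (£27,500) passes entirely to Xiulan.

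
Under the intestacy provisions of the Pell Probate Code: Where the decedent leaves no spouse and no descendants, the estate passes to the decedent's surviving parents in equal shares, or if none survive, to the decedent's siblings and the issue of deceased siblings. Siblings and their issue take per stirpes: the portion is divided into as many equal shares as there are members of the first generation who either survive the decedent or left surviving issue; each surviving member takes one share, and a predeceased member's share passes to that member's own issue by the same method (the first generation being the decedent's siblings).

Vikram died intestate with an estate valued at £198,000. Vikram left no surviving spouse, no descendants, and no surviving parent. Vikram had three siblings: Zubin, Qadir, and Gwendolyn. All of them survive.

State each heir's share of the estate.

The entire £198,000 passes to the siblings and their issue.
That amount (£198,000) is divided into 3 shares of £66,000: Zubin, Qadir, and Gwendolyn each take £66,000.

Zubin: £66,000; Qadir: £66,000; Gwendolyn: £66,000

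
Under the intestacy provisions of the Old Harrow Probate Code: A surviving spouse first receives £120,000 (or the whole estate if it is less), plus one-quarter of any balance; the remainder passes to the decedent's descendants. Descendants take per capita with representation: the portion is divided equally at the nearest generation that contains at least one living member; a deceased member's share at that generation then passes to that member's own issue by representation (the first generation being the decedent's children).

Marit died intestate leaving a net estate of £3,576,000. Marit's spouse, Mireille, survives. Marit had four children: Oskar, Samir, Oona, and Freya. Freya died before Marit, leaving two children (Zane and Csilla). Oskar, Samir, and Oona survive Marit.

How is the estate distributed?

Mireille first takes £120,000, leaving a balance of £3,456,000. Mireille then takes one-quarter of the balance (£864,000), for a total of £984,000. The remaining £2,592,000 passes to the descendants.
The descendants' portion (£2,592,000) is divided into 4 shares of £648,000: Oskar, Samir, and Oona each take £648,000; Freya's £648,000 share passes to Freya's issue.
Freya's share (£648,000) is divided into 2 shares of £324,000: Zane and Csilla each take £324,000.

Mireille: £984,000; Oskar: £648,000; Samir: £648,000; Oona: £648,000; Zane: £324,000; Csilla: £324,000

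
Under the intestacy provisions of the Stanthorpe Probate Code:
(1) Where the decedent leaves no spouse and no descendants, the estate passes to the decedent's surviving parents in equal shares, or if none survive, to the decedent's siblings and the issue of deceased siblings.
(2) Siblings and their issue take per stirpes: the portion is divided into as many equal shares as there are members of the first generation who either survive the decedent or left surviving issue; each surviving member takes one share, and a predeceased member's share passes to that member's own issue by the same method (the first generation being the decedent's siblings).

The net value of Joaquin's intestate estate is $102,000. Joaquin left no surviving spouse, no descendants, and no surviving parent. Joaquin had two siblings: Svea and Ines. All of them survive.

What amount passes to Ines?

The entire $102,000 passes to the siblings and their issue.
That amount ($102,000) is divided into 2 shares of $51,000: Svea and Ines each take $51,000.

Ines receives $51,000.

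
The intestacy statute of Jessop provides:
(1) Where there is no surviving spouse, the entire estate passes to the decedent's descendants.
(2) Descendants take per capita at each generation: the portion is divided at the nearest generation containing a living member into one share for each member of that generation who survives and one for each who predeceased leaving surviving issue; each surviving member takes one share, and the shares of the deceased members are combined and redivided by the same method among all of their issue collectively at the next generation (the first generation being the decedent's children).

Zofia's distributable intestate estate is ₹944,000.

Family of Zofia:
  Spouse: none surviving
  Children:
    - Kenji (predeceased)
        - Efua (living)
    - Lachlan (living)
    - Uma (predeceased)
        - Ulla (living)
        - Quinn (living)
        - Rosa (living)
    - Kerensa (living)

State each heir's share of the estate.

Efua: ₹118,000; Lachlan: ₹236,000; Ulla: ₹118,000; Quinn: ₹118,000; Rosa: ₹118,000; Kerensa: ₹236,000

The entire ₹944,000 passes to the descendants.
That amount (₹944,000) is divided at the children's generation into 4 shares of ₹236,000. Lachlan and Kerensa each take ₹236,000. The 2 shares of the deceased (Kenji and Uma) are combined into a pool of ₹472,000.
That pool (₹472,000) is divided at the grandchildren's generation equally among Efua, Ulla, Quinn, and Rosa: ₹118,000 each.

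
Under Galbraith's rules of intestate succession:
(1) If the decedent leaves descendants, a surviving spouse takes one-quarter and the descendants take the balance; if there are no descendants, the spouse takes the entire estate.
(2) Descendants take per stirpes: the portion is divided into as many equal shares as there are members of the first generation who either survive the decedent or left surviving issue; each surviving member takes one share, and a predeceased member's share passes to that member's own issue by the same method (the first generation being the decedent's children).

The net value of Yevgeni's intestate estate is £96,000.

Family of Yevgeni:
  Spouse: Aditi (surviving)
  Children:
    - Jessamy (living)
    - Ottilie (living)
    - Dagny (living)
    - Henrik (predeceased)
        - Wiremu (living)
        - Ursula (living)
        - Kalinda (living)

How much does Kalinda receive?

Kalinda receives £6,000.

Aditi takes one-quarter of £96,000 = £24,000. The remaining £72,000 passes to the descendants.
The descendants' portion (£72,000) is divided into 4 shares of £18,000: Jessamy, Ottilie, and Dagny each take £18,000; Henrik's £18,000 share passes to Henrik's issue.
Henrik's share (£18,000) is divided into 3 shares of £6,000: Wiremu, Ursula, and Kalinda each take £6,000.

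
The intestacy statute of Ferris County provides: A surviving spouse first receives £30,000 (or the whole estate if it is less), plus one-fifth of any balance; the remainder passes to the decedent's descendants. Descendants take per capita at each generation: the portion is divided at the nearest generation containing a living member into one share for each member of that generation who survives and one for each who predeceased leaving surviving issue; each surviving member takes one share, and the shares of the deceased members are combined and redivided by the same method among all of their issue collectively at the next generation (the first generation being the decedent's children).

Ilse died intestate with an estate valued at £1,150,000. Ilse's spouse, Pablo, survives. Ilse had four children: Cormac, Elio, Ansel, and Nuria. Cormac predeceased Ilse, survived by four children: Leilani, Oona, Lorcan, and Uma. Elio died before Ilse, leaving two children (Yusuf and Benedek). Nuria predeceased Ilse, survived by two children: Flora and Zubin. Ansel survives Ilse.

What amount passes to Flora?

Flora receives £84,000.

Pablo first takes £30,000, leaving a balance of £1,120,000. Pablo then takes one-fifth of the balance (£224,000), for a total of £254,000. The remaining £896,000 passes to the descendants.
The descendants' portion (£896,000) is divided at the children's generation into 4 shares of £224,000. Ansel takes £224,000. The 3 shares of the deceased (Cormac, Elio, and Nuria) are combined into a pool of £672,000.
That pool (£672,000) is divided at the grandchildren's generation equally among Leilani, Oona, Lorcan, Uma, Yusuf, Benedek, Flora, and Zubin: £84,000 each.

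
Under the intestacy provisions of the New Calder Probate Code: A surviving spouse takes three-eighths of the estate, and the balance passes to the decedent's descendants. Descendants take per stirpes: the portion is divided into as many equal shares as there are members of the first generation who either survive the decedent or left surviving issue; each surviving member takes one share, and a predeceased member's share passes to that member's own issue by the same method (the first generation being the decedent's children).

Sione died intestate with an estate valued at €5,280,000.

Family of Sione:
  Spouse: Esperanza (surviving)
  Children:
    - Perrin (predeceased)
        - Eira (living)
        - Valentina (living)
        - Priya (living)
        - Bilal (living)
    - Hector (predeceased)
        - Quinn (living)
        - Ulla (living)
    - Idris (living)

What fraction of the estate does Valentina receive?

Valentina receives 5/96 of the estate.

Esperanza takes three-eighths of €5,280,000 = €1,980,000. The remaining €3,300,000 passes to the descendants.
The descendants' portion (€3,300,000) is divided into 3 shares of €1,100,000: Idris takes €1,100,000; Perrin's €1,100,000 share passes to Perrin's issue; Hector's €1,100,000 share passes to Hector's issue.
Perrin's share (€1,100,000) is divided into 4 shares of €275,000: Eira, Valentina, Priya, and Bilal each take €275,000.
Hector's share (€1,100,000) is divided into 2 shares of €550,000: Quinn and Ulla each take €550,000.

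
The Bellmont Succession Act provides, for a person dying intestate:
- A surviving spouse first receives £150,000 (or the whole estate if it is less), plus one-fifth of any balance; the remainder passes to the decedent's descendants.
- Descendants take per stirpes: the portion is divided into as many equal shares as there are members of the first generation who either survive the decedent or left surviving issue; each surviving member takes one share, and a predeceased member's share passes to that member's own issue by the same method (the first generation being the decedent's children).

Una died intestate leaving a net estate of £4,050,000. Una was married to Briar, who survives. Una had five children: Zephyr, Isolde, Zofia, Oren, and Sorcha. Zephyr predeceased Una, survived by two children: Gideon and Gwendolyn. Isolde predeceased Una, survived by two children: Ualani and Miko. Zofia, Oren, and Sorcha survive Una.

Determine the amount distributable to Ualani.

Briar first takes £150,000, leaving a balance of £3,900,000. Briar then takes one-fifth of the balance (£780,000), for a total of £930,000. The remaining £3,120,000 passes to the descendants.
The descendants' portion (£3,120,000) is divided into 5 shares of £624,000: Zofia, Oren, and Sorcha each take £624,000; Zephyr's £624,000 share passes to Zephyr's issue; Isolde's £624,000 share passes to Isolde's issue.
Zephyr's share (£624,000) is divided into 2 shares of £312,000: Gideon and Gwendolyn each take £312,000.
Isolde's share (£624,000) is divided into 2 shares of £312,000: Ualani and Miko each take £312,000.

Ualani receives £312,000.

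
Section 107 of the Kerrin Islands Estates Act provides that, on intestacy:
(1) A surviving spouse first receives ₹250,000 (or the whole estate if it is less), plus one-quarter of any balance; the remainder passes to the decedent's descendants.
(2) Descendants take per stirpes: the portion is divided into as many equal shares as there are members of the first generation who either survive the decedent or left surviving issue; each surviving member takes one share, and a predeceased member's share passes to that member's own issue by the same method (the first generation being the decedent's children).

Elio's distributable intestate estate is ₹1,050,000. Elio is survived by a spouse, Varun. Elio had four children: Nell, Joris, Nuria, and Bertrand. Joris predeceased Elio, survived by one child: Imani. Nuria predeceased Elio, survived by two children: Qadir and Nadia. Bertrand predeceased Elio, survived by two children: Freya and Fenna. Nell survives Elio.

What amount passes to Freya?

Varun first takes ₹250,000, leaving a balance of ₹800,000. Varun then takes one-quarter of the balance (₹200,000), for a total of ₹450,000. The remaining ₹600,000 passes to the descendants.
The descendants' portion (₹600,000) is divided into 4 shares of ₹150,000: Nell takes ₹150,000; Joris's ₹150,000 share passes to Joris's issue; Nuria's ₹150,000 share passes to Nuria's issue; Bertrand's ₹150,000 share passes to Bertrand's issue.
Joris's share (₹150,000) passes entirely to Imani.
Nuria's share (₹150,000) is divided into 2 shares of ₹75,000: Qadir and Nadia each take ₹75,000.
Bertrand's share (₹150,000) is divided into 2 shares of ₹75,000: Freya and Fenna each take ₹75,000.

Freya receives ₹75,000.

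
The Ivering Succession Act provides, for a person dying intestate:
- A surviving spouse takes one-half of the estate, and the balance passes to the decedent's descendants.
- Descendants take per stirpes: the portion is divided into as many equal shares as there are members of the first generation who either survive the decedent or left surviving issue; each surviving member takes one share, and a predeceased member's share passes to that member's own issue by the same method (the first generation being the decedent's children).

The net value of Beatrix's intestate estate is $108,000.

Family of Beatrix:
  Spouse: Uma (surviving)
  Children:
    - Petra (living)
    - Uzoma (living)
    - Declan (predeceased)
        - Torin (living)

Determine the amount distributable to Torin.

Torin receives $18,000.

Uma takes one-half of $108,000 = $54,000. The remaining $54,000 passes to the descendants.
The descendants' portion ($54,000) is divided into 3 shares of $18,000: Petra and Uzoma each take $18,000; Declan's $18,000 share passes to Declan's issue.
Declan's share ($18,000) passes entirely to Torin.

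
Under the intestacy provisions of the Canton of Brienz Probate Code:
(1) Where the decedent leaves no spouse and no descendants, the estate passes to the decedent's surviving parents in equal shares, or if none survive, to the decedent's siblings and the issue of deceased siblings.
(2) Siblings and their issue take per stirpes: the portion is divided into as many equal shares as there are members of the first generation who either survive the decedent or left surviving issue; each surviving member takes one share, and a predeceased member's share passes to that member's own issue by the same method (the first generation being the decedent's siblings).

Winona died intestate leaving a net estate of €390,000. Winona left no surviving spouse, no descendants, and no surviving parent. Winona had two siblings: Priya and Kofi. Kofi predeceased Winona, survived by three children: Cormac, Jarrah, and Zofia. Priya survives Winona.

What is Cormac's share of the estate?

Cormac receives €65,000.

The entire €390,000 passes to the siblings and their issue.
That amount (€390,000) is divided into 2 shares of €195,000: Priya takes €195,000; Kofi's €195,000 share passes to Kofi's issue.
Kofi's share (€195,000) is divided into 3 shares of €65,000: Cormac, Jarrah, and Zofia each take €65,000.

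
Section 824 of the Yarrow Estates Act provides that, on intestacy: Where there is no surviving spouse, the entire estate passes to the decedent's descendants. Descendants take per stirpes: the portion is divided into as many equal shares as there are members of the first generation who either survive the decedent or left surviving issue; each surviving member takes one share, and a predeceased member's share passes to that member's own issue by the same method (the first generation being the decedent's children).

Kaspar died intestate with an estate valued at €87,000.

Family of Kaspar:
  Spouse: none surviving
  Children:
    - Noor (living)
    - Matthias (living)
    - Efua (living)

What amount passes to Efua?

Efua receives €29,000.

The entire €87,000 passes to the descendants.
That amount (€87,000) is divided into 3 shares of €29,000: Noor, Matthias, and Efua each take €29,000.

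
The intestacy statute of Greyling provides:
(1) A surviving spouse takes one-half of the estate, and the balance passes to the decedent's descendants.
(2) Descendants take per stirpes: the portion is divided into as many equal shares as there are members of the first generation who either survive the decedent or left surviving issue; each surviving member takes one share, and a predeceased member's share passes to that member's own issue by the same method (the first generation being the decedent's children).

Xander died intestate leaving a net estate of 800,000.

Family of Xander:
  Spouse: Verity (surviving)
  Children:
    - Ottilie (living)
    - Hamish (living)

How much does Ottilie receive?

Ottilie receives 200,000.

Verity takes one-half of 800,000 = 400,000. The remaining 400,000 passes to the descendants.
The descendants' portion (400,000) is divided into 2 shares of 200,000: Ottilie and Hamish each take 200,000.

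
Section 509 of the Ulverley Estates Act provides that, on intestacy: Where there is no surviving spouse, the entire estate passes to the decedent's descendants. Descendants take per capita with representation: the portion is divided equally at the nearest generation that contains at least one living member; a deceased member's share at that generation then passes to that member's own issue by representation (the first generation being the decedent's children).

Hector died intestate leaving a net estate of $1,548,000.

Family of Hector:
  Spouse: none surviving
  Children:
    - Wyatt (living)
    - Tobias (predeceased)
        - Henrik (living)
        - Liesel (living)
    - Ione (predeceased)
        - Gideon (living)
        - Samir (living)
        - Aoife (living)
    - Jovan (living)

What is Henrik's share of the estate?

The entire $1,548,000 passes to the descendants.
That amount ($1,548,000) is divided into 4 shares of $387,000: Wyatt and Jovan each take $387,000; Tobias's $387,000 share passes to Tobias's issue; Ione's $387,000 share passes to Ione's issue.
Tobias's share ($387,000) is divided into 2 shares of $193,500: Henrik and Liesel each take $193,500.
Ione's share ($387,000) is divided into 3 shares of $129,000: Gideon, Samir, and Aoife each take $129,000.

Henrik receives $193,500.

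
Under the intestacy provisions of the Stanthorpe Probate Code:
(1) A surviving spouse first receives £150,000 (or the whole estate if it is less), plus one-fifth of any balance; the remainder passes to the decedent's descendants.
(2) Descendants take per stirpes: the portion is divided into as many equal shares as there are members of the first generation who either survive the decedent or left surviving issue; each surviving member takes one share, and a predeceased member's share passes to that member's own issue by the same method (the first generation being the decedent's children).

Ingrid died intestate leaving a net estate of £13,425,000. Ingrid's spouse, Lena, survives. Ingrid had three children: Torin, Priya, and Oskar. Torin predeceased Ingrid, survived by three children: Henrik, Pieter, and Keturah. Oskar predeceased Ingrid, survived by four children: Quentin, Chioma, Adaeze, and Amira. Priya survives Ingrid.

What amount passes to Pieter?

Pieter receives £1,180,000.

Lena first takes £150,000, leaving a balance of £13,275,000. Lena then takes one-fifth of the balance (£2,655,000), for a total of £2,805,000. The remaining £10,620,000 passes to the descendants.
The descendants' portion (£10,620,000) is divided into 3 shares of £3,540,000: Priya takes £3,540,000; Torin's £3,540,000 share passes to Torin's issue; Oskar's £3,540,000 share passes to Oskar's issue.
Torin's share (£3,540,000) is divided into 3 shares of £1,180,000: Henrik, Pieter, and Keturah each take £1,180,000.
Oskar's share (£3,540,000) is divided into 4 shares of £885,000: Quentin, Chioma, Adaeze, and Amira each take £885,000.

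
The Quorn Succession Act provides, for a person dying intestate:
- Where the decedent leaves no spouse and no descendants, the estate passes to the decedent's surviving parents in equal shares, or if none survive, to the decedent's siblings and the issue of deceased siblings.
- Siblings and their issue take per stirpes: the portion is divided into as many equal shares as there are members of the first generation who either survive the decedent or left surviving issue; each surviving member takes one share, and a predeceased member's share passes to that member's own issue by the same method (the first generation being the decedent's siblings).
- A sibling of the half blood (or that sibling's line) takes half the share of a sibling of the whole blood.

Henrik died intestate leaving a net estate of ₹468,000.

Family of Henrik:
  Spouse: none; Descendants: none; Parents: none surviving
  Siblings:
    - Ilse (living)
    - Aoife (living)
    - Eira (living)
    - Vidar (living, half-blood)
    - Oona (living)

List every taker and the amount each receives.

The entire ₹468,000 passes to the siblings and their issue.
Counting each half-blood sibling's line as half a unit, there are 9/2 units in ₹468,000, so one unit is ₹104,000. Whole-blood lines (Ilse, Aoife, Eira, and Oona) take ₹104,000 each; half-blood lines (Vidar) take ₹52,000 each.

Ilse: ₹104,000; Aoife: ₹104,000; Eira: ₹104,000; Vidar: ₹52,000; Oona: ₹104,000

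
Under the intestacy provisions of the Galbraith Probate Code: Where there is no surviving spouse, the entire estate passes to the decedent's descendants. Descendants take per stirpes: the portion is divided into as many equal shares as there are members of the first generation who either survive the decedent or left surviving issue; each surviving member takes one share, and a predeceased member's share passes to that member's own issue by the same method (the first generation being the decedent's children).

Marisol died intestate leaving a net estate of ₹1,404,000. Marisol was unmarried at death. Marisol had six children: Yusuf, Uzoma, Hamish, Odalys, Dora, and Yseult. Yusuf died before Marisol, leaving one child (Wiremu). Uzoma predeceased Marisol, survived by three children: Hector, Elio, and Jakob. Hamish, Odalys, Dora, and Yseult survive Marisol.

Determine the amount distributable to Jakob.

Jakob receives ₹78,000.

The entire ₹1,404,000 passes to the descendants.
That amount (₹1,404,000) is divided into 6 shares of ₹234,000: Hamish, Odalys, Dora, and Yseult each take ₹234,000; Yusuf's ₹234,000 share passes to Yusuf's issue; Uzoma's ₹234,000 share passes to Uzoma's issue.
Yusuf's share (₹234,000) passes entirely to Wiremu.
Uzoma's share (₹234,000) is divided into 3 shares of ₹78,000: Hector, Elio, and Jakob each take ₹78,000.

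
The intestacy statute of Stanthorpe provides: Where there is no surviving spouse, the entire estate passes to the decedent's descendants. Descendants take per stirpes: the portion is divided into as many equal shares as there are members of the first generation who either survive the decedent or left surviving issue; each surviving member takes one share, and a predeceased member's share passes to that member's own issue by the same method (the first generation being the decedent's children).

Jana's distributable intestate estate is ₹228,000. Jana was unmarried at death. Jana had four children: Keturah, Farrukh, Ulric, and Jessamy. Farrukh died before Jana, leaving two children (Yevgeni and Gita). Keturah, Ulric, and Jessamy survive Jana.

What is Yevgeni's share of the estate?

Yevgeni receives ₹28,500.

The entire ₹228,000 passes to the descendants.
That amount (₹228,000) is divided into 4 shares of ₹57,000: Keturah, Ulric, and Jessamy each take ₹57,000; Farrukh's ₹57,000 share passes to Farrukh's issue.
Farrukh's share (₹57,000) is divided into 2 shares of ₹28,500: Yevgeni and Gita each take ₹28,500.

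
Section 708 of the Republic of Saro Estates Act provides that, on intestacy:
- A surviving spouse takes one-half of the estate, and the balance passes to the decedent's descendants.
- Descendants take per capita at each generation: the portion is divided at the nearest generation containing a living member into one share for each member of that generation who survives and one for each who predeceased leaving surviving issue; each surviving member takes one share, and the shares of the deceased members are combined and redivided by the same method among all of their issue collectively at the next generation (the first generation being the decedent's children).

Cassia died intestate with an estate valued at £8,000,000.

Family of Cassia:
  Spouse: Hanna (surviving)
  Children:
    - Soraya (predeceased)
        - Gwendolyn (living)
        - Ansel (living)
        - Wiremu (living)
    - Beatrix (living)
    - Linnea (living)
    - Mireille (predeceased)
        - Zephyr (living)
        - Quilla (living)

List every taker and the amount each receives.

Hanna: £4,000,000; Gwendolyn: £400,000; Ansel: £400,000; Wiremu: £400,000; Beatrix: £1,000,000; Linnea: £1,000,000; Zephyr: £400,000; Quilla: £400,000

Hanna takes one-half of £8,000,000 = £4,000,000. The remaining £4,000,000 passes to the descendants.
The descendants' portion (£4,000,000) is divided at the children's generation into 4 shares of £1,000,000. Beatrix and Linnea each take £1,000,000. The 2 shares of the deceased (Soraya and Mireille) are combined into a pool of £2,000,000.
That pool (£2,000,000) is divided at the grandchildren's generation equally among Gwendolyn, Ansel, Wiremu, Zephyr, and Quilla: £400,000 each.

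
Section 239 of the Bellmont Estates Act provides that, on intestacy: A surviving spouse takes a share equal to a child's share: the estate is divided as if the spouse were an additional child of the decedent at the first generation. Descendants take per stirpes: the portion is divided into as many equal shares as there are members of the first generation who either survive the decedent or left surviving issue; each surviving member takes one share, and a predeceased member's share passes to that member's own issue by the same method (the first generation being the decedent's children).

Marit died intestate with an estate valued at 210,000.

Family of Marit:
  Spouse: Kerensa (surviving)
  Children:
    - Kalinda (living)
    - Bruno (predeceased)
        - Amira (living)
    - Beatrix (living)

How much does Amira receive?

Amira receives 52,500.

The spouse counts as an additional share at the children's level, so there are 4 primary shares of 52,500. Kerensa takes one such share (52,500).
The children's combined portion (157,500) is divided into 3 shares of 52,500: Kalinda and Beatrix each take 52,500; Bruno's 52,500 share passes to Bruno's issue.
Bruno's share (52,500) passes entirely to Amira.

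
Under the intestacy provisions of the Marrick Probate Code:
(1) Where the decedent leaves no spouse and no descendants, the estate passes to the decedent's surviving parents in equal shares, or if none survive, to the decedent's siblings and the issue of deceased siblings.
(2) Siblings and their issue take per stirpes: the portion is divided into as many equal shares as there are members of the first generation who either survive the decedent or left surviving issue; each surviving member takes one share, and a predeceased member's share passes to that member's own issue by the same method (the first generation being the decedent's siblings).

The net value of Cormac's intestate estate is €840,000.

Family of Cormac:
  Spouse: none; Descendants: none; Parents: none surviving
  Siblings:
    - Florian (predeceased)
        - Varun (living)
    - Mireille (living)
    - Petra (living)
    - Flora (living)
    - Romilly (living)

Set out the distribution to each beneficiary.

The entire €840,000 passes to the siblings and their issue.
That amount (€840,000) is divided into 5 shares of €168,000: Mireille, Petra, Flora, and Romilly each take €168,000; Florian's €168,000 share passes to Florian's issue.
Florian's share (€168,000) passes entirely to Varun.

Varun: €168,000; Mireille: €168,000; Petra: €168,000; Flora: €168,000; Romilly: €168,000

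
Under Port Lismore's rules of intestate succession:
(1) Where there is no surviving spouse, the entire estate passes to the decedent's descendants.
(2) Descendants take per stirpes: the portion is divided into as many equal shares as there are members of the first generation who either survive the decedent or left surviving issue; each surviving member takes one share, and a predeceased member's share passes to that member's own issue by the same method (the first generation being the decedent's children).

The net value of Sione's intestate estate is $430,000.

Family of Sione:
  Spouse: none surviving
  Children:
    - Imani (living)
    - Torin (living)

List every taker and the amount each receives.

Imani: $215,000; Torin: $215,000

The entire $430,000 passes to the descendants.
That amount ($430,000) is divided into 2 shares of $215,000: Imani and Torin each take $215,000.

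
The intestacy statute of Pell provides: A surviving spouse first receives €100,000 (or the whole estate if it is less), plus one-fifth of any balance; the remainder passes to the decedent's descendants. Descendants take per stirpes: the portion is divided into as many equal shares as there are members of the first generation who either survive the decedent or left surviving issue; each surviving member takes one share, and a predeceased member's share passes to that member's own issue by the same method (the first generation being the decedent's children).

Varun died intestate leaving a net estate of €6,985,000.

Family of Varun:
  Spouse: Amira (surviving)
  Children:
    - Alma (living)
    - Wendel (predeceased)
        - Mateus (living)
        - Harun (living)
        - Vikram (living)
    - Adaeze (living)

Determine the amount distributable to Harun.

Amira first takes €100,000, leaving a balance of €6,885,000. Amira then takes one-fifth of the balance (€1,377,000), for a total of €1,477,000. The remaining €5,508,000 passes to the descendants.
The descendants' portion (€5,508,000) is divided into 3 shares of €1,836,000: Alma and Adaeze each take €1,836,000; Wendel's €1,836,000 share passes to Wendel's issue.
Wendel's share (€1,836,000) is divided into 3 shares of €612,000: Mateus, Harun, and Vikram each take €612,000.

Harun receives €612,000.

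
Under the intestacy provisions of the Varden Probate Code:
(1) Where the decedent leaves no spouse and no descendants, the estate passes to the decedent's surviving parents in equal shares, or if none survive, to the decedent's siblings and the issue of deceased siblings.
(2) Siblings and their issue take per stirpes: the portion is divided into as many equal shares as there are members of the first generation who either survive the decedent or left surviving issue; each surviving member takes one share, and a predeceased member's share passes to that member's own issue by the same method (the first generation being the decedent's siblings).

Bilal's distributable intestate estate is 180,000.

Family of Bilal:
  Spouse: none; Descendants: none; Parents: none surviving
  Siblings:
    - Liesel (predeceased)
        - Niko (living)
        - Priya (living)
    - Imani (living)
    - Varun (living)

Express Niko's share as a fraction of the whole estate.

Niko receives 1/6 of the estate.

The entire 180,000 passes to the siblings and their issue.
That amount (180,000) is divided into 3 shares of 60,000: Imani and Varun each take 60,000; Liesel's 60,000 share passes to Liesel's issue.
Liesel's share (60,000) is divided into 2 shares of 30,000: Niko and Priya each take 30,000.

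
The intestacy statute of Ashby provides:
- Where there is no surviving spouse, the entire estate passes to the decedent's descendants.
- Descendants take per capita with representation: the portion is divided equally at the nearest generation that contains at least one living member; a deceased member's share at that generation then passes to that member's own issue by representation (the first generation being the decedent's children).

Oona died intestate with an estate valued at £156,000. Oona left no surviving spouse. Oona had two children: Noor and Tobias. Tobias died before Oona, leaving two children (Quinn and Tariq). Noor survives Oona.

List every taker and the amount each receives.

The entire £156,000 passes to the descendants.
That amount (£156,000) is divided into 2 shares of £78,000: Noor takes £78,000; Tobias's £78,000 share passes to Tobias's issue.
Tobias's share (£78,000) is divided into 2 shares of £39,000: Quinn and Tariq each take £39,000.

Noor: £78,000; Quinn: £39,000; Tariq: £39,000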